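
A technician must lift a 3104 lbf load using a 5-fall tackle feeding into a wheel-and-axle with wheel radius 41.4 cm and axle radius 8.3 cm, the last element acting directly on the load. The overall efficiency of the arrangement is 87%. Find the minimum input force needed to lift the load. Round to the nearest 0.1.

143.1 lbf

Block-and-tackle MA = number of supporting rope parts = 5.
Wheel-and-axle MA = R/r = 41.4/8.3 = 4.988.
Combined ideal MA = 5 × 4.988 = 24.94.
Actual MA = 24.94 × 0.87 = 21.698.
Effort = load / actual MA = 3104 / 21.698 = 143.06 lbf.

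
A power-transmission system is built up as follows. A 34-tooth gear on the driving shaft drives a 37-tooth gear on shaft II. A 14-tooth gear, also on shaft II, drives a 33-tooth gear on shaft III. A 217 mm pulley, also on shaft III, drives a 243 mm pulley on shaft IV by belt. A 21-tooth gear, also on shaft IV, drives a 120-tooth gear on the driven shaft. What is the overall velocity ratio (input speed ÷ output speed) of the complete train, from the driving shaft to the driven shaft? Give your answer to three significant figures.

16.4

Each stage contributes driven/driver: gear mesh 37/34 = 1.0882, gear mesh 33/14 = 2.3571, belt 243/217 = 1.1198, gear mesh 120/21 = 5.7143.
Overall: 1.0882 × 2.3571 × 1.1198 × 5.7143 = 16.414.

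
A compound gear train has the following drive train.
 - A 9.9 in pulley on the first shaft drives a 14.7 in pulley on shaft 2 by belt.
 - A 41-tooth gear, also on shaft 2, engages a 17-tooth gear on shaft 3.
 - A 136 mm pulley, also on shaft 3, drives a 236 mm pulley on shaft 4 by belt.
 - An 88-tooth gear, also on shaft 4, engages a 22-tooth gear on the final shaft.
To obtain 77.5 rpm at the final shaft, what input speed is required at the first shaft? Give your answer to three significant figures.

Overall ratio R = 1.4848 × 0.41463 × 1.7353 × 0.25 = 0.26709.
Required input speed = output speed × R = 77.5 × 0.26709 = 20.7 rpm.

20.7 rpm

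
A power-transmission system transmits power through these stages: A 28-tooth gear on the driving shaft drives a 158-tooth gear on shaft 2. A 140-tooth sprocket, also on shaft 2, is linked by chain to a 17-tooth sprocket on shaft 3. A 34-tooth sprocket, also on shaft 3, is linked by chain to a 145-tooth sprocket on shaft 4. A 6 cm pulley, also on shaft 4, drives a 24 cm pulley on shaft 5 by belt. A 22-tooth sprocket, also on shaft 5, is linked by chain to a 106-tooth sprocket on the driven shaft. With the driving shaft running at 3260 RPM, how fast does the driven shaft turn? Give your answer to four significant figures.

Gear mesh: ratio = 158/28 = 5.6429, so shaft 2 turns at 3260 / 5.6429 = 577.72 RPM.
Chain: ratio = 17/140 = 0.12143, so shaft 3 turns at 577.72 / 0.12143 = 4757.7 RPM.
Chain: ratio = 145/34 = 4.2647, so shaft 4 turns at 4757.7 / 4.2647 = 1115.6 RPM.
Belt: ratio = 24/6 = 4, so shaft 5 turns at 1115.6 / 4 = 278.9 RPM.
Chain: ratio = 106/22 = 4.8182, so the driven shaft turns at 278.9 / 4.8182 = 57.885 RPM.

57.88 RPM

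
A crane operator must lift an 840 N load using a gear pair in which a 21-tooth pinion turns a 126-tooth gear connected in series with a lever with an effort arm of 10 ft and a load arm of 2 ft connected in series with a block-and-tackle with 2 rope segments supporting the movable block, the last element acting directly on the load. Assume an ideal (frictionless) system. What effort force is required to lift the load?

14 N

Gear pair MA = 126/21 = 6.
Lever MA = effort arm / load arm = 10/2 = 5.
Block-and-tackle MA = number of supporting rope parts = 2.
Combined ideal MA = 6 × 5 × 2 = 60.
Effort = load / MA = 840 / 60 = 14 N.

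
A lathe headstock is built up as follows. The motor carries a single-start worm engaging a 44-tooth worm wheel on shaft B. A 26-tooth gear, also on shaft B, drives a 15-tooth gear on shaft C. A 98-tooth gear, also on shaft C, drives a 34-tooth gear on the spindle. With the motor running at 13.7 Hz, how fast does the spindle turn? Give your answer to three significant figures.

worm 44/1 = 44 → 13.7/44 = 0.31136 Hz
gear mesh 15/26 = 0.57692 → 0.31136/0.57692 = 0.5397 Hz
gear mesh 34/98 = 0.34694 → 0.5397/0.34694 = 1.5556 Hz

1.56 Hz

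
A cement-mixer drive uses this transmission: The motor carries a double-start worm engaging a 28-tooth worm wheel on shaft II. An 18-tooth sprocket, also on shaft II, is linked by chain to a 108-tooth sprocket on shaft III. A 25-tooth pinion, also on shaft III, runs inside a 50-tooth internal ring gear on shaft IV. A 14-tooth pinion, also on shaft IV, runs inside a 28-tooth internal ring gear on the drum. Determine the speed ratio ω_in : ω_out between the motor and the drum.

Each stage contributes driven/driver: worm 28/2 = 14, chain 108/18 = 6, internal gear 50/25 = 2, internal gear 28/14 = 2.
Overall: 14 × 6 × 2 × 2 = 336.

336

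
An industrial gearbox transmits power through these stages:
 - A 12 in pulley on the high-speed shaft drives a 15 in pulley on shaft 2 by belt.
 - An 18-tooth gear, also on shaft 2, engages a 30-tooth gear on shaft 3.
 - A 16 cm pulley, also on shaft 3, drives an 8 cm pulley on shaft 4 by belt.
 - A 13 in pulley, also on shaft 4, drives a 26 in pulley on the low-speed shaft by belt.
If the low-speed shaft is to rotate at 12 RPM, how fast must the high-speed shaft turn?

Overall ratio R = 1.25 × 1.6667 × 0.5 × 2 = 2.0833.
Required input speed = output speed × R = 12 × 2.0833 = 25 RPM.

25 RPM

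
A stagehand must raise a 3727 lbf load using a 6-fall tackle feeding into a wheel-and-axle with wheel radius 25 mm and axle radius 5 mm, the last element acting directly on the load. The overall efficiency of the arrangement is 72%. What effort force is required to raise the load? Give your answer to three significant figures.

Block-and-tackle MA = number of supporting rope parts = 6.
Wheel-and-axle MA = R/r = 25/5 = 5.
Combined ideal MA = 6 × 5 = 30.
Actual MA = 30 × 0.72 = 21.6.
Effort = load / actual MA = 3727 / 21.6 = 172.55 lbf.

173 lbf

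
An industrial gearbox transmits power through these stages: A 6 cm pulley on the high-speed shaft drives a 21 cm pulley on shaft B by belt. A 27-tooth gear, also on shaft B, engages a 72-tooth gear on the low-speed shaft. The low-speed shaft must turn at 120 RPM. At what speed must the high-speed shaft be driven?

Overall ratio R = 3.5 × 2.6667 = 9.3333.
Required input speed = output speed × R = 120 × 9.3333 = 1120 RPM.

1120 RPM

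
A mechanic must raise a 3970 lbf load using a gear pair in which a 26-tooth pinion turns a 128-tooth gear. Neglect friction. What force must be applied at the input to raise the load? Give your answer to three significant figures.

Gear pair MA = 128/26 = 4.9231.
Effort = load / MA = 3970 / 4.9231 = 806.41 lbf.

806 lbf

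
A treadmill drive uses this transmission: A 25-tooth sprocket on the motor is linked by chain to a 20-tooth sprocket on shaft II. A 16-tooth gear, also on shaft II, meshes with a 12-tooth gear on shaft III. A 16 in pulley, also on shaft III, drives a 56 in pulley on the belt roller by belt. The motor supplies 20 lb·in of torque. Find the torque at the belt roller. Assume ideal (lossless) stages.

42 lb·in

After the chain (20/25): 20 × 0.8 = 16 lb·in
After the gear mesh (12/16): 16 × 0.75 = 12 lb·in
After the belt (56/16): 12 × 3.5 = 42 lb·in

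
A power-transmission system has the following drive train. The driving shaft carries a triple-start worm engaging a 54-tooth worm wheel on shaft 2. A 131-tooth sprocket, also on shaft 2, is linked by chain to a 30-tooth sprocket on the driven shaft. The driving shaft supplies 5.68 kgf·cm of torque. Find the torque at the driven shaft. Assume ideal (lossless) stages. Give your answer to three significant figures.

Worm: ratio = 54/3 = 18; torque at shaft 2 = 5.68 × 18 = 102.24 kgf·cm.
Chain: ratio = 30/131 = 0.22901; torque at the driven shaft = 102.24 × 0.22901 = 23.414 kgf·cm.

23.4 kgf·cm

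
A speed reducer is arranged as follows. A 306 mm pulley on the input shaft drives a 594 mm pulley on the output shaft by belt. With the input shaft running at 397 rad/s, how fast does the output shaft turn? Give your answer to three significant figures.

205 rad/s

belt 594/306 = 1.9412 → 397/1.9412 = 204.52 rad/s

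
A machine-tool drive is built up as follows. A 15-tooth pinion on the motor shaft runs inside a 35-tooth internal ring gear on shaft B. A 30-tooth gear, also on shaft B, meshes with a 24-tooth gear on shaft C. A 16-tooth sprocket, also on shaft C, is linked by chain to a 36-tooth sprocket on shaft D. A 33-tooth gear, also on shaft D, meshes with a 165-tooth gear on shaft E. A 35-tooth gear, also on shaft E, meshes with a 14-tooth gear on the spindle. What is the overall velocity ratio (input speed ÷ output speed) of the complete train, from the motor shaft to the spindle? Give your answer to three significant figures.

8.40

Each stage contributes driven/driver: internal gear 35/15 = 2.3333, gear mesh 24/30 = 0.8, chain 36/16 = 2.25, gear mesh 165/33 = 5, gear mesh 14/35 = 0.4.
Overall: 2.3333 × 0.8 × 2.25 × 5 × 0.4 = 8.4.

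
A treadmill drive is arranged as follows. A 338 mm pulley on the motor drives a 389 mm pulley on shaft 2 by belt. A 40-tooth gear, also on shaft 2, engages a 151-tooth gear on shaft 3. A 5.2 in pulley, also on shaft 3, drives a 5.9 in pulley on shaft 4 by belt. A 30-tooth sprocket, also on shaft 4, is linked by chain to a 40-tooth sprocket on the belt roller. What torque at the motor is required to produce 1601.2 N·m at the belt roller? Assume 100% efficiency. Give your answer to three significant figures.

Overall ratio R = 1.1509 × 3.775 × 1.1346 × 1.3333 = 6.5726.
Input torque = output torque / R = 1601.2 / 6.5726 = 243.62 N·m.

244 N·m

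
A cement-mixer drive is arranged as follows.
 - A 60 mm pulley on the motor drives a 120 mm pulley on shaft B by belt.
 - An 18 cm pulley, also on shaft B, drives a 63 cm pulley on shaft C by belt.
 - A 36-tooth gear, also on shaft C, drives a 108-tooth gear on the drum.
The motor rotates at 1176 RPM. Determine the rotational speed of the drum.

56 RPM

Belt: ratio = 120/60 = 2, so shaft B turns at 1176 / 2 = 588 RPM.
Belt: ratio = 63/18 = 3.5, so shaft C turns at 588 / 3.5 = 168 RPM.
Gear mesh: ratio = 108/36 = 3, so the drum turns at 168 / 3 = 56 RPM.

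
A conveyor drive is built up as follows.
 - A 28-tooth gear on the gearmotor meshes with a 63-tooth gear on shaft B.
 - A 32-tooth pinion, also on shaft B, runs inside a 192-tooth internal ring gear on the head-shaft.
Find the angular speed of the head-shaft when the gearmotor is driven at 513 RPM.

Gear mesh: ratio = 63/28 = 2.25, so shaft B turns at 513 / 2.25 = 228 RPM.
Internal gear: ratio = 192/32 = 6, so the head-shaft turns at 228 / 6 = 38 RPM.

38 RPM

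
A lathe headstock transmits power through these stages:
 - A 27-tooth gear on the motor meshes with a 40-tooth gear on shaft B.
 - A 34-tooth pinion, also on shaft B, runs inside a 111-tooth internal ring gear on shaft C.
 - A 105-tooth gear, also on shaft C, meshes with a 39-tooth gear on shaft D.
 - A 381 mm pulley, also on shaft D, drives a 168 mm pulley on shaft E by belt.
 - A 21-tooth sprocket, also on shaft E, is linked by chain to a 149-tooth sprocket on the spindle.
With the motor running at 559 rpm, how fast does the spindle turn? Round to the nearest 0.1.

99.5 rpm

the motor → shaft B (gear mesh, 40/27): 559 ÷ 1.4815 = 377.33 rpm
shaft B → shaft C (internal gear, 111/34): 377.33 ÷ 3.2647 = 115.58 rpm
shaft C → shaft D (gear mesh, 39/105): 115.58 ÷ 0.37143 = 311.17 rpm
shaft D → shaft E (belt, 168/381): 311.17 ÷ 0.44094 = 705.69 rpm
shaft E → the spindle (chain, 149/21): 705.69 ÷ 7.0952 = 99.459 rpm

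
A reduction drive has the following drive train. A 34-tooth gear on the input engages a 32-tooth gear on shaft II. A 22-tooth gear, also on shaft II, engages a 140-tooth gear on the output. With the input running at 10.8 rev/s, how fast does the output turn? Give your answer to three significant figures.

gear mesh 32/34 = 0.94118 → 10.8/0.94118 = 11.475 rev/s
gear mesh 140/22 = 6.3636 → 11.475/6.3636 = 1.8032 rev/s

1.80 rev/s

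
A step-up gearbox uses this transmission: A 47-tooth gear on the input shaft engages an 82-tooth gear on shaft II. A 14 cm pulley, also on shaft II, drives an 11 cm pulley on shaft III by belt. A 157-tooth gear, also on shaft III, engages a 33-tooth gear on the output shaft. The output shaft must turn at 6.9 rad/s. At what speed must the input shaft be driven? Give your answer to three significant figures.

Overall ratio R = 1.7447 × 0.78571 × 0.21019 = 0.28813.
Required input speed = output speed × R = 6.9 × 0.28813 = 1.9881 rad/s.

1.99 rad/s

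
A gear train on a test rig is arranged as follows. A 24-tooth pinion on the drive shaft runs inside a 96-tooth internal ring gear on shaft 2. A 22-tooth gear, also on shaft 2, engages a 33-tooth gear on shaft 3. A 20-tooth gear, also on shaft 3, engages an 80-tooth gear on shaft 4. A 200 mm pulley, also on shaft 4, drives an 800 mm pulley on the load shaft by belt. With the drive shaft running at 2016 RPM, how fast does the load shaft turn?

Internal gear: ratio = 96/24 = 4, so shaft 2 turns at 2016 / 4 = 504 RPM.
Gear mesh: ratio = 33/22 = 1.5, so shaft 3 turns at 504 / 1.5 = 336 RPM.
Gear mesh: ratio = 80/20 = 4, so shaft 4 turns at 336 / 4 = 84 RPM.
Belt: ratio = 800/200 = 4, so the load shaft turns at 84 / 4 = 21 RPM.

21 RPM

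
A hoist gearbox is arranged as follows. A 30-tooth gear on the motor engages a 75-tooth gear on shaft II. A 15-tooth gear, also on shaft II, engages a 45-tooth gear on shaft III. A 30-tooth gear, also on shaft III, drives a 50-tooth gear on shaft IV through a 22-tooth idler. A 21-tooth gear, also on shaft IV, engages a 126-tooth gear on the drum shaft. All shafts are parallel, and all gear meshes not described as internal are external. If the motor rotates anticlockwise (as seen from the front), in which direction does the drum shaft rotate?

the motor → shaft II: external mesh, 1 reversal → CW.
shaft II → shaft III: external mesh, 1 reversal → CCW.
shaft III → shaft IV: driver → idler → driven is 2 external meshes, 2 reversals → CCW.
shaft IV → the drum shaft: external mesh, 1 reversal → CW.
5 reversals in total — an odd number — so the drum shaft turns opposite to the motor.

clockwise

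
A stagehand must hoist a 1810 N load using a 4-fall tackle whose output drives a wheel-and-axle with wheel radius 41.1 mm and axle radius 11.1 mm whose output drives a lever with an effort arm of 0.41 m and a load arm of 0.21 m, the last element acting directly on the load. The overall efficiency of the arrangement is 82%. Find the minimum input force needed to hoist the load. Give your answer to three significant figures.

Block-and-tackle MA = number of supporting rope parts = 4.
Wheel-and-axle MA = R/r = 41.1/11.1 = 3.7027.
Lever MA = effort arm / load arm = 0.41/0.21 = 1.9524.
Combined ideal MA = 4 × 3.7027 × 1.9524 = 28.916.
Actual MA = 28.916 × 0.82 = 23.711.
Effort = load / actual MA = 1810 / 23.711 = 76.335 N.

76.3 N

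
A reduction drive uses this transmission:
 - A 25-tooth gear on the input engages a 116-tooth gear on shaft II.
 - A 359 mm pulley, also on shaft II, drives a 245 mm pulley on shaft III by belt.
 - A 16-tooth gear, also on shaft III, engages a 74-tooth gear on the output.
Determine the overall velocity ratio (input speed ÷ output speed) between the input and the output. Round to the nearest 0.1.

14.6

Each stage contributes driven/driver: gear mesh 116/25 = 4.64, belt 245/359 = 0.68245, gear mesh 74/16 = 4.625.
Overall: 4.64 × 0.68245 × 4.625 = 14.645.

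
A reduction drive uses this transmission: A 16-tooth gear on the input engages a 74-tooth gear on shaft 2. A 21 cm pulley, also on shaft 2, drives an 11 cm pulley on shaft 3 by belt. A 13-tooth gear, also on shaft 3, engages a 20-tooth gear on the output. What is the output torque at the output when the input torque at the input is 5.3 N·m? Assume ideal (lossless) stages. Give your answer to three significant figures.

19.8 N·m

After the gear mesh (74/16): 5.3 × 4.625 = 24.512 N·m
After the belt (11/21): 24.512 × 0.52381 = 12.84 N·m
After the gear mesh (20/13): 12.84 × 1.5385 = 19.754 N·m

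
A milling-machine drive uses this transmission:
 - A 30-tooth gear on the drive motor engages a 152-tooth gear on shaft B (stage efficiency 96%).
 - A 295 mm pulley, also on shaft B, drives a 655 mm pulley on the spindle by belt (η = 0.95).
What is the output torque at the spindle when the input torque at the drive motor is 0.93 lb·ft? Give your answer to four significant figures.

9.542 lb·ft

After the gear mesh (152/30): 0.93 × 5.0667 × 0.96 = 4.5235 lb·ft
After the belt (655/295): 4.5235 × 2.2203 × 0.95 = 9.5416 lb·ft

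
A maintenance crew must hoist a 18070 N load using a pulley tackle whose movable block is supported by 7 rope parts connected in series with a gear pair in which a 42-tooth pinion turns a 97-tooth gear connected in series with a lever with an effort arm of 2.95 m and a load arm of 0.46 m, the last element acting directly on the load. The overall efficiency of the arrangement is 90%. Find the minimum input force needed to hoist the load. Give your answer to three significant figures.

194 N

Block-and-tackle MA = number of supporting rope parts = 7.
Gear pair MA = 97/42 = 2.3095.
Lever MA = effort arm / load arm = 2.95/0.46 = 6.413.
Combined ideal MA = 7 × 2.3095 × 6.413 = 103.68.
Actual MA = 103.68 × 0.90 = 93.31.
Effort = load / actual MA = 18070 / 93.31 = 193.66 N.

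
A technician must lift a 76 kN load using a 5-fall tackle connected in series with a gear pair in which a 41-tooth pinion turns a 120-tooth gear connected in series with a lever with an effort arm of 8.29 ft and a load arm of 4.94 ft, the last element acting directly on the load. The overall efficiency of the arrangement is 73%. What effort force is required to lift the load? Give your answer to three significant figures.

4.24 kN

Block-and-tackle MA = number of supporting rope parts = 5.
Gear pair MA = 120/41 = 2.9268.
Lever MA = effort arm / load arm = 8.29/4.94 = 1.6781.
Combined ideal MA = 5 × 2.9268 × 1.6781 = 24.558.
Actual MA = 24.558 × 0.73 = 17.927.
Effort = load / actual MA = 76 / 17.927 = 4.2393 kN.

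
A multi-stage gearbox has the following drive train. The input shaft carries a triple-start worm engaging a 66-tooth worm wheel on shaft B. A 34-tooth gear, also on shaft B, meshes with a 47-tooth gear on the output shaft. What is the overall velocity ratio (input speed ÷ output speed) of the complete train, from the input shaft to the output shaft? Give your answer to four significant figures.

30.41

Each stage contributes driven/driver: worm 66/3 = 22, gear mesh 47/34 = 1.3824.
Overall: 22 × 1.3824 = 30.412.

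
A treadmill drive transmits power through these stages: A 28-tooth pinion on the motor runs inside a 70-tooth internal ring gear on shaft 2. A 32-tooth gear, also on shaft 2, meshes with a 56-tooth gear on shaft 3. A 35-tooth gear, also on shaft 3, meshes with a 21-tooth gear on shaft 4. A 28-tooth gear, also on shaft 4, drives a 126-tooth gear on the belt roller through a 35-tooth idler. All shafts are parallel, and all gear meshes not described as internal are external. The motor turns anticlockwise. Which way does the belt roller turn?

the motor → shaft 2: internal mesh, same direction → CCW.
shaft 2 → shaft 3: external mesh, 1 reversal → CW.
shaft 3 → shaft 4: external mesh, 1 reversal → CCW.
shaft 4 → the belt roller: driver → idler → driven is 2 external meshes, 2 reversals → CCW.
4 reversals in total — an even number — so the belt roller turns the same way as the motor.

anticlockwise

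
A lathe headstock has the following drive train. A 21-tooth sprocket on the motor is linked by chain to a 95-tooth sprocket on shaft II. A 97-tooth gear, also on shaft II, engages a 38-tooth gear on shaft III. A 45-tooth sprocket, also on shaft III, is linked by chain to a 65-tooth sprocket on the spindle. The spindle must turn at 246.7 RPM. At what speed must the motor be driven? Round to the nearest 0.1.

631.5 RPM

Overall ratio R = 4.5238 × 0.39175 × 1.4444 = 2.5599.
Required input speed = output speed × R = 246.7 × 2.5599 = 631.52 RPM.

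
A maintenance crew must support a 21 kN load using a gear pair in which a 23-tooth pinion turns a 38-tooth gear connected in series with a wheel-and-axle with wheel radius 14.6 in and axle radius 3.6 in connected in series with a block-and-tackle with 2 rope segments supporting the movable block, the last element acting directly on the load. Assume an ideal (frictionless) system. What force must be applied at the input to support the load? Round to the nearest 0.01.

1.57 kN

Gear pair MA = 38/23 = 1.6522.
Wheel-and-axle MA = R/r = 14.6/3.6 = 4.0556.
Block-and-tackle MA = number of supporting rope parts = 2.
Combined ideal MA = 1.6522 × 4.0556 × 2 = 13.401.
Effort = load / MA = 21 / 13.401 = 1.5671 kN.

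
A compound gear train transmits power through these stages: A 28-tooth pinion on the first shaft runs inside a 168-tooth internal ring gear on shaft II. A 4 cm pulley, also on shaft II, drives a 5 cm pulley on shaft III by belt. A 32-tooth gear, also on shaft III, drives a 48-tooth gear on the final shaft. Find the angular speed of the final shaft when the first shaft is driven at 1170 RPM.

Internal gear: ratio = 168/28 = 6, so shaft II turns at 1170 / 6 = 195 RPM.
Belt: ratio = 5/4 = 1.25, so shaft III turns at 195 / 1.25 = 156 RPM.
Gear mesh: ratio = 48/32 = 1.5, so the final shaft turns at 156 / 1.5 = 104 RPM.

104 RPM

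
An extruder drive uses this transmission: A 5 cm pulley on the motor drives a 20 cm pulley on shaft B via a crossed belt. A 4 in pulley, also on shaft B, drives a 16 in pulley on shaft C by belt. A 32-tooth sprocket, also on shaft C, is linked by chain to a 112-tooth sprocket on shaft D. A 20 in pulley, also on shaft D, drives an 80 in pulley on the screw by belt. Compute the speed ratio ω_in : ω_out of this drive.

Each stage contributes driven/driver: belt 20/5 = 4, belt 16/4 = 4, chain 112/32 = 3.5, belt 80/20 = 4.
Overall: 4 × 4 × 3.5 × 4 = 224.

224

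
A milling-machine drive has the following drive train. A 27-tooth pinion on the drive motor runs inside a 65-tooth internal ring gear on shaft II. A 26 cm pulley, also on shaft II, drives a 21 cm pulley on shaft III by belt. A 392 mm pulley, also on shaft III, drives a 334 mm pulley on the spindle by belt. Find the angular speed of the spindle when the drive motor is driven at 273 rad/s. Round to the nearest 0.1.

internal gear 65/27 = 2.4074 → 273/2.4074 = 113.4 rad/s
belt 21/26 = 0.80769 → 113.4/0.80769 = 140.4 rad/s
belt 334/392 = 0.85204 → 140.4/0.85204 = 164.78 rad/s

164.8 rad/s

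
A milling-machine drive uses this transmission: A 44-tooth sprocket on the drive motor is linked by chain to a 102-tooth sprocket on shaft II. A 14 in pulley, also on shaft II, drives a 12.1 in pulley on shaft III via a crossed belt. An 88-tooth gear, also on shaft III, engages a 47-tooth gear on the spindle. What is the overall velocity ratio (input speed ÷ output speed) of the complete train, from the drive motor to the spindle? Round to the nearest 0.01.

1.07

Each stage contributes driven/driver: chain 102/44 = 2.3182, belt 12.1/14 = 0.86429, gear mesh 47/88 = 0.53409.
Overall: 2.3182 × 0.86429 × 0.53409 = 1.0701.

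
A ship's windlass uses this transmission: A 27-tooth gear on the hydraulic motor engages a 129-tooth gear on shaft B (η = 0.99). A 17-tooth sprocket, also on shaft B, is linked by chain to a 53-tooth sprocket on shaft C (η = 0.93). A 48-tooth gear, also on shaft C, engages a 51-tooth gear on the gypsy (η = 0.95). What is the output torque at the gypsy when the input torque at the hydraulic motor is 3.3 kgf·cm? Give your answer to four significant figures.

gear mesh 129/27 = 4.7778 → τ = 3.3·4.7778·0.99 = 15.609 kgf·cm
chain 53/17 = 3.1176 → τ = 15.609·3.1176·0.93 = 45.257 kgf·cm
gear mesh 51/48 = 1.0625 → τ = 45.257·1.0625·0.95 = 45.681 kgf·cm

45.68 kgf·cm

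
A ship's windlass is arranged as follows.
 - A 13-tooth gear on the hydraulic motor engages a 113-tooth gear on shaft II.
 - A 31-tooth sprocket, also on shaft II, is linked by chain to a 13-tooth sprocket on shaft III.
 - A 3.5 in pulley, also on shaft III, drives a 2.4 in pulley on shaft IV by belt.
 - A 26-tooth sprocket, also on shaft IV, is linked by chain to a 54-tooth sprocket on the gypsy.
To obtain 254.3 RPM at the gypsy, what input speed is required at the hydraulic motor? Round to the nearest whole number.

Overall ratio R = 8.6923 × 0.41935 × 0.68571 × 2.0769 = 5.1914.
Required input speed = output speed × R = 254.3 × 5.1914 = 1320.2 RPM.

1320 RPM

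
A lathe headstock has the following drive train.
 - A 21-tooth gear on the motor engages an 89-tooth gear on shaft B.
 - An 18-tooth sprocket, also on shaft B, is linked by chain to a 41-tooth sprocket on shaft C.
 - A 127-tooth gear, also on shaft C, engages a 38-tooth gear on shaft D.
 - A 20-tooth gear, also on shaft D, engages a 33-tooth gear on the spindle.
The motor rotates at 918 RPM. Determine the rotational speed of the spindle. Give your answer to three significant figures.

gear mesh 89/21 = 4.2381 → 918/4.2381 = 216.61 RPM
chain 41/18 = 2.2778 → 216.61/2.2778 = 95.096 RPM
gear mesh 38/127 = 0.29921 → 95.096/0.29921 = 317.82 RPM
gear mesh 33/20 = 1.65 → 317.82/1.65 = 192.62 RPM

193 RPM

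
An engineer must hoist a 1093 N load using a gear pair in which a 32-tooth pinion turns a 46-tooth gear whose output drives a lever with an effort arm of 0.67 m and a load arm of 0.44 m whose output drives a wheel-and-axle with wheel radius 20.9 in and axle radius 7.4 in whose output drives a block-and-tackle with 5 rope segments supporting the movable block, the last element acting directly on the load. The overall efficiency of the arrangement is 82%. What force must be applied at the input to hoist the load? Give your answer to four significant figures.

Gear pair MA = 46/32 = 1.4375.
Lever MA = effort arm / load arm = 0.67/0.44 = 1.5227.
Wheel-and-axle MA = R/r = 20.9/7.4 = 2.8243.
Block-and-tackle MA = number of supporting rope parts = 5.
Combined ideal MA = 1.4375 × 1.5227 × 2.8243 × 5 = 30.911.
Actual MA = 30.911 × 0.82 = 25.347.
Effort = load / actual MA = 1093 / 25.347 = 43.121 N.

43.12 N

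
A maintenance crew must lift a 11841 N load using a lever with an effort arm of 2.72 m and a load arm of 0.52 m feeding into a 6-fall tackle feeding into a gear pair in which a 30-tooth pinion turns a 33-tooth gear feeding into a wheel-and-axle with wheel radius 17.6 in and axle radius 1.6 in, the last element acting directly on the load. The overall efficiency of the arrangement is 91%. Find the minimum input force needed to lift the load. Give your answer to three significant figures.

Lever MA = effort arm / load arm = 2.72/0.52 = 5.2308.
Block-and-tackle MA = number of supporting rope parts = 6.
Gear pair MA = 33/30 = 1.1.
Wheel-and-axle MA = R/r = 17.6/1.6 = 11.
Combined ideal MA = 5.2308 × 6 × 1.1 × 11 = 379.75.
Actual MA = 379.75 × 0.91 = 345.58.
Effort = load / actual MA = 11841 / 345.58 = 34.265 N.

34.3 N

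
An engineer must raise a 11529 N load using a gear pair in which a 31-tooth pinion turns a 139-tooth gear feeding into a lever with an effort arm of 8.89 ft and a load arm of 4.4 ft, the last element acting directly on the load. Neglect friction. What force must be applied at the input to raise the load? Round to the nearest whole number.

1273 N

Gear pair MA = 139/31 = 4.4839.
Lever MA = effort arm / load arm = 8.89/4.4 = 2.0205.
Combined ideal MA = 4.4839 × 2.0205 = 9.0595.
Effort = load / MA = 11529 / 9.0595 = 1272.6 N.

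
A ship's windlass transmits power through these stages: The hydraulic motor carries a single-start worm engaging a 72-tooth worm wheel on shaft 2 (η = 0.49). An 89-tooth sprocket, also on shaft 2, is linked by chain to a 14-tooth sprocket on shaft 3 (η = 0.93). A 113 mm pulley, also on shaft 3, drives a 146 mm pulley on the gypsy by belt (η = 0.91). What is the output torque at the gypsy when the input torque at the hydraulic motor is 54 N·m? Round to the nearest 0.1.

327.7 N·m

After the worm (72/1): 54 × 72 × 0.49 = 1905.1 N·m
After the chain (14/89): 1905.1 × 0.1573 × 0.93 = 278.7 N·m
After the belt (146/113): 278.7 × 1.292 × 0.91 = 327.69 N·m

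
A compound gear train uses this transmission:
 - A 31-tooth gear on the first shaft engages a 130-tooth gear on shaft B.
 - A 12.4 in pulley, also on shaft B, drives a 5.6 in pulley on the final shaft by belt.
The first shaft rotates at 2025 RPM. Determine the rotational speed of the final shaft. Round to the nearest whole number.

Gear mesh: ratio = 130/31 = 4.1935, so shaft B turns at 2025 / 4.1935 = 482.88 RPM.
Belt: ratio = 5.6/12.4 = 0.45161, so the final shaft turns at 482.88 / 0.45161 = 1069.2 RPM.

1069 RPM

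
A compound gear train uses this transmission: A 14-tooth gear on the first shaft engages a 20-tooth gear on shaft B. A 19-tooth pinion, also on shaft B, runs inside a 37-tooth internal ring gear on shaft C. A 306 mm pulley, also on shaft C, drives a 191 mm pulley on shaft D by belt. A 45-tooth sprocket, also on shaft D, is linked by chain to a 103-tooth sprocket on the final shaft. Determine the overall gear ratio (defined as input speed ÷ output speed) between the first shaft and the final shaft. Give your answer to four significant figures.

Each stage contributes driven/driver: gear mesh 20/14 = 1.4286, internal gear 37/19 = 1.9474, belt 191/306 = 0.62418, chain 103/45 = 2.2889.
Overall: 1.4286 × 1.9474 × 0.62418 × 2.2889 = 3.9745.

3.975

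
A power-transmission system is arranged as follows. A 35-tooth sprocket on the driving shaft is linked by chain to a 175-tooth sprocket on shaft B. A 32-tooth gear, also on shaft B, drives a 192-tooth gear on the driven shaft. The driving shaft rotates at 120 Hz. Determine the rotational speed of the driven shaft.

the driving shaft → shaft B (chain, 175/35): 120 ÷ 5 = 24 Hz
shaft B → the driven shaft (gear mesh, 192/32): 24 ÷ 6 = 4 Hz

4 Hz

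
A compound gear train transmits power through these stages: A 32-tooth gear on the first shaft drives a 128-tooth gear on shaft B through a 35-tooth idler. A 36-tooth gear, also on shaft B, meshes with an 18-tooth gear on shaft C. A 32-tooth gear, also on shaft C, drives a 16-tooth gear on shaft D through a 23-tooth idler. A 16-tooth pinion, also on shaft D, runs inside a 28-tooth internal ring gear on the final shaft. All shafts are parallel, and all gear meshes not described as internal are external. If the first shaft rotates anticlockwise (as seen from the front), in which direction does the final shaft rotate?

clockwise

the first shaft → shaft B: driver → idler → driven is 2 external meshes, 2 reversals → CCW.
shaft B → shaft C: external mesh, 1 reversal → CW.
shaft C → shaft D: driver → idler → driven is 2 external meshes, 2 reversals → CW.
shaft D → the final shaft: internal mesh, same direction → CW.
5 reversals in total — an odd number — so the final shaft turns opposite to the first shaft.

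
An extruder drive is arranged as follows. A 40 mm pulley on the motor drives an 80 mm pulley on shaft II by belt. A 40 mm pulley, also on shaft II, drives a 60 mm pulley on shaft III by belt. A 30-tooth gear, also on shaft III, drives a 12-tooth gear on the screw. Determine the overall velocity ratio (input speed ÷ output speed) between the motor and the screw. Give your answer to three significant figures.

Each stage contributes driven/driver: belt 80/40 = 2, belt 60/40 = 1.5, gear mesh 12/30 = 0.4.
Overall: 2 × 1.5 × 0.4 = 1.2.

1.20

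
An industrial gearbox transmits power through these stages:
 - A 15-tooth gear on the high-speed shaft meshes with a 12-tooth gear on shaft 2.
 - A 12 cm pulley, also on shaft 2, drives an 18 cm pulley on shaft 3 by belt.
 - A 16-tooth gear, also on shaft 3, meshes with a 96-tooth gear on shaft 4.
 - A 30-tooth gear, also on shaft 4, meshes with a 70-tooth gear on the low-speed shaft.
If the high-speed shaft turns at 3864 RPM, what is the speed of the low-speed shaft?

230 RPM

Gear mesh: ratio = 12/15 = 0.8, so shaft 2 turns at 3864 / 0.8 = 4830 RPM.
Belt: ratio = 18/12 = 1.5, so shaft 3 turns at 4830 / 1.5 = 3220 RPM.
Gear mesh: ratio = 96/16 = 6, so shaft 4 turns at 3220 / 6 = 536.67 RPM.
Gear mesh: ratio = 70/30 = 2.3333, so the low-speed shaft turns at 536.67 / 2.3333 = 230 RPM.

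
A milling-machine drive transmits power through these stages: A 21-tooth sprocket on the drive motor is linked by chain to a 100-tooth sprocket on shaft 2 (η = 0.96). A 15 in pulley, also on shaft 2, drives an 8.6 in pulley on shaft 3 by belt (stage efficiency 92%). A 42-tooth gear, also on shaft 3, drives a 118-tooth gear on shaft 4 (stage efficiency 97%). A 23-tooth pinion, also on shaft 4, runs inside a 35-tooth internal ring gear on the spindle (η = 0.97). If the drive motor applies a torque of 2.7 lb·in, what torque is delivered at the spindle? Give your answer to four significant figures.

26.19 lb·in

chain 100/21 = 4.7619 → τ = 2.7·4.7619·0.96 = 12.343 lb·in
belt 8.6/15 = 0.57333 → τ = 12.343·0.57333·0.92 = 6.5104 lb·in
gear mesh 118/42 = 2.8095 → τ = 6.5104·2.8095·0.97 = 17.743 lb·in
internal gear 35/23 = 1.5217 → τ = 17.743·1.5217·0.97 = 26.189 lb·in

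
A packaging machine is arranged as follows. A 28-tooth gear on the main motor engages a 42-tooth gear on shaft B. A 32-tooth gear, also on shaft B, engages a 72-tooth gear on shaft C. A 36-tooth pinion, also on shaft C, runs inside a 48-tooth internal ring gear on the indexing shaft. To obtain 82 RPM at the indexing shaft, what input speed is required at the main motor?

369 RPM

Overall ratio R = 1.5 × 2.25 × 1.3333 = 4.5.
Required input speed = output speed × R = 82 × 4.5 = 369 RPM.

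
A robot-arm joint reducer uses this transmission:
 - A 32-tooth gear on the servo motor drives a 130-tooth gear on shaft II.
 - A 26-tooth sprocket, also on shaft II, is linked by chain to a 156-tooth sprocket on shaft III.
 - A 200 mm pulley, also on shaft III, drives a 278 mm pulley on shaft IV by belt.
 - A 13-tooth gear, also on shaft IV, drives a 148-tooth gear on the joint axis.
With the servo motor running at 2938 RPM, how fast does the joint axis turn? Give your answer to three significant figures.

7.62 RPM

the servo motor → shaft II (gear mesh, 130/32): 2938 ÷ 4.0625 = 723.2 RPM
shaft II → shaft III (chain, 156/26): 723.2 ÷ 6 = 120.53 RPM
shaft III → shaft IV (belt, 278/200): 120.53 ÷ 1.39 = 86.715 RPM
shaft IV → the joint axis (gear mesh, 148/13): 86.715 ÷ 11.385 = 7.6168 RPM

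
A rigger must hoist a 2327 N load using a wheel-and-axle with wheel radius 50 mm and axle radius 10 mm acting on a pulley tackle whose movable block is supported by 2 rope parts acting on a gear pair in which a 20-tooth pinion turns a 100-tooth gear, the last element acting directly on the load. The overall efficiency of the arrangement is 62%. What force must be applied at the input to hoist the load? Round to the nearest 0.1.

Wheel-and-axle MA = R/r = 50/10 = 5.
Block-and-tackle MA = number of supporting rope parts = 2.
Gear pair MA = 100/20 = 5.
Combined ideal MA = 5 × 2 × 5 = 50.
Actual MA = 50 × 0.62 = 31.
Effort = load / actual MA = 2327 / 31 = 75.065 N.

75.1 N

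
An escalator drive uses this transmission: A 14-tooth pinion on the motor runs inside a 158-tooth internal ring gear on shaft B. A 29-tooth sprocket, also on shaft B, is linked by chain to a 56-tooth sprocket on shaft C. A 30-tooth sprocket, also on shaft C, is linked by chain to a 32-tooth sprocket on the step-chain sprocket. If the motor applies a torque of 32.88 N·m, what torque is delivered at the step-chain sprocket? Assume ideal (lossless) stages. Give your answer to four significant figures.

internal gear 158/14 = 11.286 → τ = 32.88·11.286 = 371.07 N·m
chain 56/29 = 1.931 → τ = 371.07·1.931 = 716.56 N·m
chain 32/30 = 1.0667 → τ = 716.56·1.0667 = 764.33 N·m

764.3 N·m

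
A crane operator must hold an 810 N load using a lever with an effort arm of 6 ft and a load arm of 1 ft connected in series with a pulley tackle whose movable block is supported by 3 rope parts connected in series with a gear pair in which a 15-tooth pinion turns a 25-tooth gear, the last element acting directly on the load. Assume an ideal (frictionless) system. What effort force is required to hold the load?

Lever MA = effort arm / load arm = 6/1 = 6.
Block-and-tackle MA = number of supporting rope parts = 3.
Gear pair MA = 25/15 = 1.6667.
Combined ideal MA = 6 × 3 × 1.6667 = 30.
Effort = load / MA = 810 / 30 = 27 N.

27 N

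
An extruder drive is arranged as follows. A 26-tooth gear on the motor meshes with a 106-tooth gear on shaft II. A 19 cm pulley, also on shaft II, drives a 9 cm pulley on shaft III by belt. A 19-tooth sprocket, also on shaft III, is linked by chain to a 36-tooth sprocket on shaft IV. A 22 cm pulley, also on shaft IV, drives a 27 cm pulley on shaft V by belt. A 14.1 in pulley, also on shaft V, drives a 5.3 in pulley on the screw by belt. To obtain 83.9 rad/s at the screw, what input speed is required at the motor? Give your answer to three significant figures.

Overall ratio R = 4.0769 × 0.47368 × 1.8947 × 1.2273 × 0.37589 = 1.688.
Required input speed = output speed × R = 83.9 × 1.688 = 141.62 rad/s.

142 rad/s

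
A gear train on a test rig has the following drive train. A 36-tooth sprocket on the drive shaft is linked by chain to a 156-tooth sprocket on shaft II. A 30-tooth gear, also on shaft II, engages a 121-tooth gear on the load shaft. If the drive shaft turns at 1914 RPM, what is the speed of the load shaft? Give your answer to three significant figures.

Chain: ratio = 156/36 = 4.3333, so shaft II turns at 1914 / 4.3333 = 441.69 RPM.
Gear mesh: ratio = 121/30 = 4.0333, so the load shaft turns at 441.69 / 4.0333 = 109.51 RPM.

110 RPM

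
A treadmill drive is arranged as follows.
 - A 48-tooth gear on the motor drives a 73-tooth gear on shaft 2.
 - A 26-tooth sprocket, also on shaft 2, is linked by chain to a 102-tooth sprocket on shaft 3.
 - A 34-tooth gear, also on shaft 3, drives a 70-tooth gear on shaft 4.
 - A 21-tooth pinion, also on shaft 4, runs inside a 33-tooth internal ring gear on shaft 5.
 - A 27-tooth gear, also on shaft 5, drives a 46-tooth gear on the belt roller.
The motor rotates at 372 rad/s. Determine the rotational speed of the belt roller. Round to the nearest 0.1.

11.3 rad/s

gear mesh 73/48 = 1.5208 → 372/1.5208 = 244.6 rad/s
chain 102/26 = 3.9231 → 244.6/3.9231 = 62.35 rad/s
gear mesh 70/34 = 2.0588 → 62.35/2.0588 = 30.284 rad/s
internal gear 33/21 = 1.5714 → 30.284/1.5714 = 19.272 rad/s
gear mesh 46/27 = 1.7037 → 19.272/1.7037 = 11.312 rad/s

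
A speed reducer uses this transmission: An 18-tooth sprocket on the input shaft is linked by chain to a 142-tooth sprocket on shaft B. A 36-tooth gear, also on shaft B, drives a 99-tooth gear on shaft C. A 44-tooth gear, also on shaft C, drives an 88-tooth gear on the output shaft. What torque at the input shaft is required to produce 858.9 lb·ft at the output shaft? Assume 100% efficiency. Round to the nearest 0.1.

Overall ratio R = 7.8889 × 2.75 × 2 = 43.389.
Input torque = output torque / R = 858.9 / 43.389 = 19.795 lb·ft.

19.8 lb·ft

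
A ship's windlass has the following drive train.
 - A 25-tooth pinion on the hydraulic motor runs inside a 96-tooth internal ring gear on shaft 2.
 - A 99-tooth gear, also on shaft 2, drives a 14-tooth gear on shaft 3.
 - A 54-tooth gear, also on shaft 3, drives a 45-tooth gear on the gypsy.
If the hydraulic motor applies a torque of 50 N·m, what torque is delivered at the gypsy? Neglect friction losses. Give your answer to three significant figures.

22.6 N·m

internal gear 96/25 = 3.84 → τ = 50·3.84 = 192 N·m
gear mesh 14/99 = 0.14141 → τ = 192·0.14141 = 27.152 N·m
gear mesh 45/54 = 0.83333 → τ = 27.152·0.83333 = 22.626 N·m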